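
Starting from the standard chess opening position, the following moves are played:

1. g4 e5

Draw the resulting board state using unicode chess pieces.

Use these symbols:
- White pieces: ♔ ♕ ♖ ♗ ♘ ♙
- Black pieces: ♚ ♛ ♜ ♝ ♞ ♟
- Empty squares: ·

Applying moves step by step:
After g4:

♜ ♞ ♝ ♛ ♚ ♝ ♞ ♜
♟ ♟ ♟ ♟ ♟ ♟ ♟ ♟
· · · · · · · ·
· · · · · · · ·
· · · · · · ♙ ·
· · · · · · · ·
♙ ♙ ♙ ♙ ♙ ♙ · ♙
♖ ♘ ♗ ♕ ♔ ♗ ♘ ♖


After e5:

♜ ♞ ♝ ♛ ♚ ♝ ♞ ♜
♟ ♟ ♟ ♟ · ♟ ♟ ♟
· · · · · · · ·
· · · · ♟ · · ·
· · · · · · ♙ ·
· · · · · · · ·
♙ ♙ ♙ ♙ ♙ ♙ · ♙
♖ ♘ ♗ ♕ ♔ ♗ ♘ ♖



  a b c d e f g h
  ─────────────────
8│♜ ♞ ♝ ♛ ♚ ♝ ♞ ♜│8
7│♟ ♟ ♟ ♟ · ♟ ♟ ♟│7
6│· · · · · · · ·│6
5│· · · · ♟ · · ·│5
4│· · · · · · ♙ ·│4
3│· · · · · · · ·│3
2│♙ ♙ ♙ ♙ ♙ ♙ · ♙│2
1│♖ ♘ ♗ ♕ ♔ ♗ ♘ ♖│1
  ─────────────────
  a b c d e f g h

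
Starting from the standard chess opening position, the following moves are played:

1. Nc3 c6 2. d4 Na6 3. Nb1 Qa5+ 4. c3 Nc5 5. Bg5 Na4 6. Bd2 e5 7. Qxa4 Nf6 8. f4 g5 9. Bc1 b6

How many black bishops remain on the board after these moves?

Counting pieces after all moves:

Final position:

  a b c d e f g h
  ─────────────────
8│♜ · ♝ · ♚ ♝ · ♜│8
7│♟ · · ♟ · ♟ · ♟│7
6│· ♟ ♟ · · ♞ · ·│6
5│♛ · · · ♟ · ♟ ·│5
4│♕ · · ♙ · ♙ · ·│4
3│· · ♙ · · · · ·│3
2│♙ ♙ · · ♙ · ♙ ♙│2
1│♖ ♘ ♗ · ♔ ♗ ♘ ♖│1
  ─────────────────
  a b c d e f g h


2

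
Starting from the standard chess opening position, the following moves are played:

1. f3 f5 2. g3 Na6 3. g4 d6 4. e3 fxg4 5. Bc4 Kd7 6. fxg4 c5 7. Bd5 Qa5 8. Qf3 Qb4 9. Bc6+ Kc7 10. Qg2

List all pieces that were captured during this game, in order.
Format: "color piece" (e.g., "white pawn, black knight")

Tracking captures:
  fxg4: captured white pawn
  fxg4: captured black pawn

white pawn, black pawn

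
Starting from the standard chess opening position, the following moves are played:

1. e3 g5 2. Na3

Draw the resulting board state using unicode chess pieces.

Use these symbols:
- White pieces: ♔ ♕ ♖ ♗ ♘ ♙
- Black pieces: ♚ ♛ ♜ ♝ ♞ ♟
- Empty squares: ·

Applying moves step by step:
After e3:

♜ ♞ ♝ ♛ ♚ ♝ ♞ ♜
♟ ♟ ♟ ♟ ♟ ♟ ♟ ♟
· · · · · · · ·
· · · · · · · ·
· · · · · · · ·
· · · · ♙ · · ·
♙ ♙ ♙ ♙ · ♙ ♙ ♙
♖ ♘ ♗ ♕ ♔ ♗ ♘ ♖


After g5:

♜ ♞ ♝ ♛ ♚ ♝ ♞ ♜
♟ ♟ ♟ ♟ ♟ ♟ · ♟
· · · · · · · ·
· · · · · · ♟ ·
· · · · · · · ·
· · · · ♙ · · ·
♙ ♙ ♙ ♙ · ♙ ♙ ♙
♖ ♘ ♗ ♕ ♔ ♗ ♘ ♖


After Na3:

♜ ♞ ♝ ♛ ♚ ♝ ♞ ♜
♟ ♟ ♟ ♟ ♟ ♟ · ♟
· · · · · · · ·
· · · · · · ♟ ·
· · · · · · · ·
♘ · · · ♙ · · ·
♙ ♙ ♙ ♙ · ♙ ♙ ♙
♖ · ♗ ♕ ♔ ♗ ♘ ♖



  a b c d e f g h
  ─────────────────
8│♜ ♞ ♝ ♛ ♚ ♝ ♞ ♜│8
7│♟ ♟ ♟ ♟ ♟ ♟ · ♟│7
6│· · · · · · · ·│6
5│· · · · · · ♟ ·│5
4│· · · · · · · ·│4
3│♘ · · · ♙ · · ·│3
2│♙ ♙ ♙ ♙ · ♙ ♙ ♙│2
1│♖ · ♗ ♕ ♔ ♗ ♘ ♖│1
  ─────────────────
  a b c d e f g h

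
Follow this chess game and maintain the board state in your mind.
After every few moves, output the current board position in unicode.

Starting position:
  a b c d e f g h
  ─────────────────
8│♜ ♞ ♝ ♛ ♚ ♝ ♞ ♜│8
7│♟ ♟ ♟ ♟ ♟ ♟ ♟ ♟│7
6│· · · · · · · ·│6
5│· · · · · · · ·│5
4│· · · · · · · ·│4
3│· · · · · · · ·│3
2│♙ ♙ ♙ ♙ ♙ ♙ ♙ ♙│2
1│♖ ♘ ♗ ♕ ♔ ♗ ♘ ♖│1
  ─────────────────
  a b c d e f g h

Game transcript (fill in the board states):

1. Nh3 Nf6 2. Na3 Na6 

  a b c d e f g h
  ─────────────────
8│♜ · ♝ ♛ ♚ ♝ · ♜│8
7│♟ ♟ ♟ ♟ ♟ ♟ ♟ ♟│7
6│♞ · · · · ♞ · ·│6
5│· · · · · · · ·│5
4│· · · · · · · ·│4
3│♘ · · · · · · ♘│3
2│♙ ♙ ♙ ♙ ♙ ♙ ♙ ♙│2
1│♖ · ♗ ♕ ♔ ♗ · ♖│1
  ─────────────────
  a b c d e f g h

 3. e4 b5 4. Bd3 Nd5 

  a b c d e f g h
  ─────────────────
8│♜ · ♝ ♛ ♚ ♝ · ♜│8
7│♟ · ♟ ♟ ♟ ♟ ♟ ♟│7
6│♞ · · · · · · ·│6
5│· ♟ · ♞ · · · ·│5
4│· · · · ♙ · · ·│4
3│♘ · · ♗ · · · ♘│3
2│♙ ♙ ♙ ♙ · ♙ ♙ ♙│2
1│♖ · ♗ ♕ ♔ · · ♖│1
  ─────────────────
  a b c d e f g h

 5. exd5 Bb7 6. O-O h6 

  a b c d e f g h
  ─────────────────
8│♜ · · ♛ ♚ ♝ · ♜│8
7│♟ ♝ ♟ ♟ ♟ ♟ ♟ ·│7
6│♞ · · · · · · ♟│6
5│· ♟ · ♙ · · · ·│5
4│· · · · · · · ·│4
3│♘ · · ♗ · · · ♘│3
2│♙ ♙ ♙ ♙ · ♙ ♙ ♙│2
1│♖ · ♗ ♕ · ♖ ♔ ·│1
  ─────────────────
  a b c d e f g h

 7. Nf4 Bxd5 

  a b c d e f g h
  ─────────────────
8│♜ · · ♛ ♚ ♝ · ♜│8
7│♟ · ♟ ♟ ♟ ♟ ♟ ·│7
6│♞ · · · · · · ♟│6
5│· ♟ · ♝ · · · ·│5
4│· · · · · ♘ · ·│4
3│♘ · · ♗ · · · ·│3
2│♙ ♙ ♙ ♙ · ♙ ♙ ♙│2
1│♖ · ♗ ♕ · ♖ ♔ ·│1
  ─────────────────
  a b c d e f g h


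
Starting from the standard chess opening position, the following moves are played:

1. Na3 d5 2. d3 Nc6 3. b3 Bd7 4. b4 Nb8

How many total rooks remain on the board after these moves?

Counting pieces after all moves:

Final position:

  a b c d e f g h
  ─────────────────
8│♜ ♞ · ♛ ♚ ♝ ♞ ♜│8
7│♟ ♟ ♟ ♝ ♟ ♟ ♟ ♟│7
6│· · · · · · · ·│6
5│· · · ♟ · · · ·│5
4│· ♙ · · · · · ·│4
3│♘ · · ♙ · · · ·│3
2│♙ · ♙ · ♙ ♙ ♙ ♙│2
1│♖ · ♗ ♕ ♔ ♗ ♘ ♖│1
  ─────────────────
  a b c d e f g h


4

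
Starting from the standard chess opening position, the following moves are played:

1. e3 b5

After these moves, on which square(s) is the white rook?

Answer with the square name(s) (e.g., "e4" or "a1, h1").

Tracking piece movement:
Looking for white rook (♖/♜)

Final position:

  a b c d e f g h
  ─────────────────
8│♜ ♞ ♝ ♛ ♚ ♝ ♞ ♜│8
7│♟ · ♟ ♟ ♟ ♟ ♟ ♟│7
6│· · · · · · · ·│6
5│· ♟ · · · · · ·│5
4│· · · · · · · ·│4
3│· · · · ♙ · · ·│3
2│♙ ♙ ♙ ♙ · ♙ ♙ ♙│2
1│♖ ♘ ♗ ♕ ♔ ♗ ♘ ♖│1
  ─────────────────
  a b c d e f g h


a1, h1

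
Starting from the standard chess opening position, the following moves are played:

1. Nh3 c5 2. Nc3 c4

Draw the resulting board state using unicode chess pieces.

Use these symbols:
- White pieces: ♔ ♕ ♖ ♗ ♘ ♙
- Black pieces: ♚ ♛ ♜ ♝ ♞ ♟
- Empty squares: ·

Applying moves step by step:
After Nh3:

♜ ♞ ♝ ♛ ♚ ♝ ♞ ♜
♟ ♟ ♟ ♟ ♟ ♟ ♟ ♟
· · · · · · · ·
· · · · · · · ·
· · · · · · · ·
· · · · · · · ♘
♙ ♙ ♙ ♙ ♙ ♙ ♙ ♙
♖ ♘ ♗ ♕ ♔ ♗ · ♖


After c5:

♜ ♞ ♝ ♛ ♚ ♝ ♞ ♜
♟ ♟ · ♟ ♟ ♟ ♟ ♟
· · · · · · · ·
· · ♟ · · · · ·
· · · · · · · ·
· · · · · · · ♘
♙ ♙ ♙ ♙ ♙ ♙ ♙ ♙
♖ ♘ ♗ ♕ ♔ ♗ · ♖


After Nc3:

♜ ♞ ♝ ♛ ♚ ♝ ♞ ♜
♟ ♟ · ♟ ♟ ♟ ♟ ♟
· · · · · · · ·
· · ♟ · · · · ·
· · · · · · · ·
· · ♘ · · · · ♘
♙ ♙ ♙ ♙ ♙ ♙ ♙ ♙
♖ · ♗ ♕ ♔ ♗ · ♖


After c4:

♜ ♞ ♝ ♛ ♚ ♝ ♞ ♜
♟ ♟ · ♟ ♟ ♟ ♟ ♟
· · · · · · · ·
· · · · · · · ·
· · ♟ · · · · ·
· · ♘ · · · · ♘
♙ ♙ ♙ ♙ ♙ ♙ ♙ ♙
♖ · ♗ ♕ ♔ ♗ · ♖



  a b c d e f g h
  ─────────────────
8│♜ ♞ ♝ ♛ ♚ ♝ ♞ ♜│8
7│♟ ♟ · ♟ ♟ ♟ ♟ ♟│7
6│· · · · · · · ·│6
5│· · · · · · · ·│5
4│· · ♟ · · · · ·│4
3│· · ♘ · · · · ♘│3
2│♙ ♙ ♙ ♙ ♙ ♙ ♙ ♙│2
1│♖ · ♗ ♕ ♔ ♗ · ♖│1
  ─────────────────
  a b c d e f g h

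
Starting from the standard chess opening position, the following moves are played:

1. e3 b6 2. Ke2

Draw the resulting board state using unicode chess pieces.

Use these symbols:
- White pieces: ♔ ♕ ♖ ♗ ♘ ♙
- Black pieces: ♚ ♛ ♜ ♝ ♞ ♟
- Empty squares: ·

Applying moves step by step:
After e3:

♜ ♞ ♝ ♛ ♚ ♝ ♞ ♜
♟ ♟ ♟ ♟ ♟ ♟ ♟ ♟
· · · · · · · ·
· · · · · · · ·
· · · · · · · ·
· · · · ♙ · · ·
♙ ♙ ♙ ♙ · ♙ ♙ ♙
♖ ♘ ♗ ♕ ♔ ♗ ♘ ♖


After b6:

♜ ♞ ♝ ♛ ♚ ♝ ♞ ♜
♟ · ♟ ♟ ♟ ♟ ♟ ♟
· ♟ · · · · · ·
· · · · · · · ·
· · · · · · · ·
· · · · ♙ · · ·
♙ ♙ ♙ ♙ · ♙ ♙ ♙
♖ ♘ ♗ ♕ ♔ ♗ ♘ ♖


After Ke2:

♜ ♞ ♝ ♛ ♚ ♝ ♞ ♜
♟ · ♟ ♟ ♟ ♟ ♟ ♟
· ♟ · · · · · ·
· · · · · · · ·
· · · · · · · ·
· · · · ♙ · · ·
♙ ♙ ♙ ♙ ♔ ♙ ♙ ♙
♖ ♘ ♗ ♕ · ♗ ♘ ♖



  a b c d e f g h
  ─────────────────
8│♜ ♞ ♝ ♛ ♚ ♝ ♞ ♜│8
7│♟ · ♟ ♟ ♟ ♟ ♟ ♟│7
6│· ♟ · · · · · ·│6
5│· · · · · · · ·│5
4│· · · · · · · ·│4
3│· · · · ♙ · · ·│3
2│♙ ♙ ♙ ♙ ♔ ♙ ♙ ♙│2
1│♖ ♘ ♗ ♕ · ♗ ♘ ♖│1
  ─────────────────
  a b c d e f g h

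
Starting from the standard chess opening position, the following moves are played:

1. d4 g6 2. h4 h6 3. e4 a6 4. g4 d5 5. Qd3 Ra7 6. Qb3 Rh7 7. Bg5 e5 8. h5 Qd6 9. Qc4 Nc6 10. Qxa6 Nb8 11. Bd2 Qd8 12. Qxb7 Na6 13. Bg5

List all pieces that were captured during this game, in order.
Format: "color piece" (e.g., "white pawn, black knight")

Tracking captures:
  Qxa6: captured black pawn
  Qxb7: captured black pawn

black pawn, black pawn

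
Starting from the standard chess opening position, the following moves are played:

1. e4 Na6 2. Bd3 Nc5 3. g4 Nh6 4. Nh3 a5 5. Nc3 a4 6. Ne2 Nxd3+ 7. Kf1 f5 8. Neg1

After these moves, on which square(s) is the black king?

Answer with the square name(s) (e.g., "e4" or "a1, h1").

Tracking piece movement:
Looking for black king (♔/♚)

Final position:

  a b c d e f g h
  ─────────────────
8│♜ · ♝ ♛ ♚ ♝ · ♜│8
7│· ♟ ♟ ♟ ♟ · ♟ ♟│7
6│· · · · · · · ♞│6
5│· · · · · ♟ · ·│5
4│♟ · · · ♙ · ♙ ·│4
3│· · · ♞ · · · ♘│3
2│♙ ♙ ♙ ♙ · ♙ · ♙│2
1│♖ · ♗ ♕ · ♔ ♘ ♖│1
  ─────────────────
  a b c d e f g h


e8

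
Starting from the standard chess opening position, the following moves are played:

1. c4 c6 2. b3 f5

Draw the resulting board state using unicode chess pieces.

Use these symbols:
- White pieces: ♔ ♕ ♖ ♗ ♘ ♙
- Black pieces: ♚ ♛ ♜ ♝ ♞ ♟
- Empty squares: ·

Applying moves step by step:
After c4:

♜ ♞ ♝ ♛ ♚ ♝ ♞ ♜
♟ ♟ ♟ ♟ ♟ ♟ ♟ ♟
· · · · · · · ·
· · · · · · · ·
· · ♙ · · · · ·
· · · · · · · ·
♙ ♙ · ♙ ♙ ♙ ♙ ♙
♖ ♘ ♗ ♕ ♔ ♗ ♘ ♖


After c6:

♜ ♞ ♝ ♛ ♚ ♝ ♞ ♜
♟ ♟ · ♟ ♟ ♟ ♟ ♟
· · ♟ · · · · ·
· · · · · · · ·
· · ♙ · · · · ·
· · · · · · · ·
♙ ♙ · ♙ ♙ ♙ ♙ ♙
♖ ♘ ♗ ♕ ♔ ♗ ♘ ♖


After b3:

♜ ♞ ♝ ♛ ♚ ♝ ♞ ♜
♟ ♟ · ♟ ♟ ♟ ♟ ♟
· · ♟ · · · · ·
· · · · · · · ·
· · ♙ · · · · ·
· ♙ · · · · · ·
♙ · · ♙ ♙ ♙ ♙ ♙
♖ ♘ ♗ ♕ ♔ ♗ ♘ ♖


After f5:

♜ ♞ ♝ ♛ ♚ ♝ ♞ ♜
♟ ♟ · ♟ ♟ · ♟ ♟
· · ♟ · · · · ·
· · · · · ♟ · ·
· · ♙ · · · · ·
· ♙ · · · · · ·
♙ · · ♙ ♙ ♙ ♙ ♙
♖ ♘ ♗ ♕ ♔ ♗ ♘ ♖



  a b c d e f g h
  ─────────────────
8│♜ ♞ ♝ ♛ ♚ ♝ ♞ ♜│8
7│♟ ♟ · ♟ ♟ · ♟ ♟│7
6│· · ♟ · · · · ·│6
5│· · · · · ♟ · ·│5
4│· · ♙ · · · · ·│4
3│· ♙ · · · · · ·│3
2│♙ · · ♙ ♙ ♙ ♙ ♙│2
1│♖ ♘ ♗ ♕ ♔ ♗ ♘ ♖│1
  ─────────────────
  a b c d e f g h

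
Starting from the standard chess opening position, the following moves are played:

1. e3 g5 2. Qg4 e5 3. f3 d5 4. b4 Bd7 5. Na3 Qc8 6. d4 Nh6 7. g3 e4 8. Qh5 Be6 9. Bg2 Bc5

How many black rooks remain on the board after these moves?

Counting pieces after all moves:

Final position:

  a b c d e f g h
  ─────────────────
8│♜ ♞ ♛ · ♚ · · ♜│8
7│♟ ♟ ♟ · · ♟ · ♟│7
6│· · · · ♝ · · ♞│6
5│· · ♝ ♟ · · ♟ ♕│5
4│· ♙ · ♙ ♟ · · ·│4
3│♘ · · · ♙ ♙ ♙ ·│3
2│♙ · ♙ · · · ♗ ♙│2
1│♖ · ♗ · ♔ · ♘ ♖│1
  ─────────────────
  a b c d e f g h


2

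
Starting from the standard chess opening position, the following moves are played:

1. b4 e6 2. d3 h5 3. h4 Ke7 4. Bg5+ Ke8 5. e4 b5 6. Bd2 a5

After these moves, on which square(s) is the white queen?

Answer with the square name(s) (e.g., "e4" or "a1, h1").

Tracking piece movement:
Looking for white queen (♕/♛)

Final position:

  a b c d e f g h
  ─────────────────
8│♜ ♞ ♝ ♛ ♚ ♝ ♞ ♜│8
7│· · ♟ ♟ · ♟ ♟ ·│7
6│· · · · ♟ · · ·│6
5│♟ ♟ · · · · · ♟│5
4│· ♙ · · ♙ · · ♙│4
3│· · · ♙ · · · ·│3
2│♙ · ♙ ♗ · ♙ ♙ ·│2
1│♖ ♘ · ♕ ♔ ♗ ♘ ♖│1
  ─────────────────
  a b c d e f g h


d1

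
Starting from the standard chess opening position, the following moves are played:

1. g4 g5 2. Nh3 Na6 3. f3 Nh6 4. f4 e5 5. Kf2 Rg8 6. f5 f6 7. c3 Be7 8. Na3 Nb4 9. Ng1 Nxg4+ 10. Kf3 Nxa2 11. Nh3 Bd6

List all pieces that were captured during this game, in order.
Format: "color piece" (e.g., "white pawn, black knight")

Tracking captures:
  Nxg4+: captured white pawn
  Nxa2: captured white pawn

white pawn, white pawn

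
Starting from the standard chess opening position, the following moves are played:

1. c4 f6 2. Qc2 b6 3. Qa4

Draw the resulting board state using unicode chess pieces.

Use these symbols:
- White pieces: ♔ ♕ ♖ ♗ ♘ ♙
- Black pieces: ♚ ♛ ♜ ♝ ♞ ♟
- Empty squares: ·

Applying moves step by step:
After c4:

♜ ♞ ♝ ♛ ♚ ♝ ♞ ♜
♟ ♟ ♟ ♟ ♟ ♟ ♟ ♟
· · · · · · · ·
· · · · · · · ·
· · ♙ · · · · ·
· · · · · · · ·
♙ ♙ · ♙ ♙ ♙ ♙ ♙
♖ ♘ ♗ ♕ ♔ ♗ ♘ ♖


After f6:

♜ ♞ ♝ ♛ ♚ ♝ ♞ ♜
♟ ♟ ♟ ♟ ♟ · ♟ ♟
· · · · · ♟ · ·
· · · · · · · ·
· · ♙ · · · · ·
· · · · · · · ·
♙ ♙ · ♙ ♙ ♙ ♙ ♙
♖ ♘ ♗ ♕ ♔ ♗ ♘ ♖


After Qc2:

♜ ♞ ♝ ♛ ♚ ♝ ♞ ♜
♟ ♟ ♟ ♟ ♟ · ♟ ♟
· · · · · ♟ · ·
· · · · · · · ·
· · ♙ · · · · ·
· · · · · · · ·
♙ ♙ ♕ ♙ ♙ ♙ ♙ ♙
♖ ♘ ♗ · ♔ ♗ ♘ ♖


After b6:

♜ ♞ ♝ ♛ ♚ ♝ ♞ ♜
♟ · ♟ ♟ ♟ · ♟ ♟
· ♟ · · · ♟ · ·
· · · · · · · ·
· · ♙ · · · · ·
· · · · · · · ·
♙ ♙ ♕ ♙ ♙ ♙ ♙ ♙
♖ ♘ ♗ · ♔ ♗ ♘ ♖


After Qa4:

♜ ♞ ♝ ♛ ♚ ♝ ♞ ♜
♟ · ♟ ♟ ♟ · ♟ ♟
· ♟ · · · ♟ · ·
· · · · · · · ·
♕ · ♙ · · · · ·
· · · · · · · ·
♙ ♙ · ♙ ♙ ♙ ♙ ♙
♖ ♘ ♗ · ♔ ♗ ♘ ♖



  a b c d e f g h
  ─────────────────
8│♜ ♞ ♝ ♛ ♚ ♝ ♞ ♜│8
7│♟ · ♟ ♟ ♟ · ♟ ♟│7
6│· ♟ · · · ♟ · ·│6
5│· · · · · · · ·│5
4│♕ · ♙ · · · · ·│4
3│· · · · · · · ·│3
2│♙ ♙ · ♙ ♙ ♙ ♙ ♙│2
1│♖ ♘ ♗ · ♔ ♗ ♘ ♖│1
  ─────────────────
  a b c d e f g h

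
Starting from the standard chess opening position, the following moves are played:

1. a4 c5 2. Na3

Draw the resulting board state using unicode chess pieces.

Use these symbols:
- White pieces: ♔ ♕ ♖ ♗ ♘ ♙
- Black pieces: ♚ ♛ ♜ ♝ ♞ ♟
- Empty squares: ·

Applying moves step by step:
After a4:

♜ ♞ ♝ ♛ ♚ ♝ ♞ ♜
♟ ♟ ♟ ♟ ♟ ♟ ♟ ♟
· · · · · · · ·
· · · · · · · ·
♙ · · · · · · ·
· · · · · · · ·
· ♙ ♙ ♙ ♙ ♙ ♙ ♙
♖ ♘ ♗ ♕ ♔ ♗ ♘ ♖


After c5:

♜ ♞ ♝ ♛ ♚ ♝ ♞ ♜
♟ ♟ · ♟ ♟ ♟ ♟ ♟
· · · · · · · ·
· · ♟ · · · · ·
♙ · · · · · · ·
· · · · · · · ·
· ♙ ♙ ♙ ♙ ♙ ♙ ♙
♖ ♘ ♗ ♕ ♔ ♗ ♘ ♖


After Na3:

♜ ♞ ♝ ♛ ♚ ♝ ♞ ♜
♟ ♟ · ♟ ♟ ♟ ♟ ♟
· · · · · · · ·
· · ♟ · · · · ·
♙ · · · · · · ·
♘ · · · · · · ·
· ♙ ♙ ♙ ♙ ♙ ♙ ♙
♖ · ♗ ♕ ♔ ♗ ♘ ♖



  a b c d e f g h
  ─────────────────
8│♜ ♞ ♝ ♛ ♚ ♝ ♞ ♜│8
7│♟ ♟ · ♟ ♟ ♟ ♟ ♟│7
6│· · · · · · · ·│6
5│· · ♟ · · · · ·│5
4│♙ · · · · · · ·│4
3│♘ · · · · · · ·│3
2│· ♙ ♙ ♙ ♙ ♙ ♙ ♙│2
1│♖ · ♗ ♕ ♔ ♗ ♘ ♖│1
  ─────────────────
  a b c d e f g h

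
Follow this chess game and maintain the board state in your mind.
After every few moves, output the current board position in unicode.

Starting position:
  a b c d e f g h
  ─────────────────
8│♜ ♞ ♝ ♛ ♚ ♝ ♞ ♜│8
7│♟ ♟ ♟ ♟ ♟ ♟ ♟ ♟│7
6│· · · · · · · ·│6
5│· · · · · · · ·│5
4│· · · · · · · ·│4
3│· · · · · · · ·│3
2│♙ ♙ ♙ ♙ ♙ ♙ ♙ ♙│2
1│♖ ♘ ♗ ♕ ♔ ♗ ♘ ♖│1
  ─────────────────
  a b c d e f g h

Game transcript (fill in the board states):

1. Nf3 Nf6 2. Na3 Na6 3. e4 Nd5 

  a b c d e f g h
  ─────────────────
8│♜ · ♝ ♛ ♚ ♝ · ♜│8
7│♟ ♟ ♟ ♟ ♟ ♟ ♟ ♟│7
6│♞ · · · · · · ·│6
5│· · · ♞ · · · ·│5
4│· · · · ♙ · · ·│4
3│♘ · · · · ♘ · ·│3
2│♙ ♙ ♙ ♙ · ♙ ♙ ♙│2
1│♖ · ♗ ♕ ♔ ♗ · ♖│1
  ─────────────────
  a b c d e f g h

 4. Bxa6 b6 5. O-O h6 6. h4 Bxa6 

  a b c d e f g h
  ─────────────────
8│♜ · · ♛ ♚ ♝ · ♜│8
7│♟ · ♟ ♟ ♟ ♟ ♟ ·│7
6│♝ ♟ · · · · · ♟│6
5│· · · ♞ · · · ·│5
4│· · · · ♙ · · ♙│4
3│♘ · · · · ♘ · ·│3
2│♙ ♙ ♙ ♙ · ♙ ♙ ·│2
1│♖ · ♗ ♕ · ♖ ♔ ·│1
  ─────────────────
  a b c d e f g h

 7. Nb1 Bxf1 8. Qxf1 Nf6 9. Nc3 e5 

  a b c d e f g h
  ─────────────────
8│♜ · · ♛ ♚ ♝ · ♜│8
7│♟ · ♟ ♟ · ♟ ♟ ·│7
6│· ♟ · · · ♞ · ♟│6
5│· · · · ♟ · · ·│5
4│· · · · ♙ · · ♙│4
3│· · ♘ · · ♘ · ·│3
2│♙ ♙ ♙ ♙ · ♙ ♙ ·│2
1│♖ · ♗ · · ♕ ♔ ·│1
  ─────────────────
  a b c d e f g h

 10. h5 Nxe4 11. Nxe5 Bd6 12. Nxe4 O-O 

  a b c d e f g h
  ─────────────────
8│♜ · · ♛ · ♜ ♚ ·│8
7│♟ · ♟ ♟ · ♟ ♟ ·│7
6│· ♟ · ♝ · · · ♟│6
5│· · · · ♘ · · ♙│5
4│· · · · ♘ · · ·│4
3│· · · · · · · ·│3
2│♙ ♙ ♙ ♙ · ♙ ♙ ·│2
1│♖ · ♗ · · ♕ ♔ ·│1
  ─────────────────
  a b c d e f g h

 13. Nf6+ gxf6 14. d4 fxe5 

  a b c d e f g h
  ─────────────────
8│♜ · · ♛ · ♜ ♚ ·│8
7│♟ · ♟ ♟ · ♟ · ·│7
6│· ♟ · ♝ · · · ♟│6
5│· · · · ♟ · · ♙│5
4│· · · ♙ · · · ·│4
3│· · · · · · · ·│3
2│♙ ♙ ♙ · · ♙ ♙ ·│2
1│♖ · ♗ · · ♕ ♔ ·│1
  ─────────────────
  a b c d e f g h


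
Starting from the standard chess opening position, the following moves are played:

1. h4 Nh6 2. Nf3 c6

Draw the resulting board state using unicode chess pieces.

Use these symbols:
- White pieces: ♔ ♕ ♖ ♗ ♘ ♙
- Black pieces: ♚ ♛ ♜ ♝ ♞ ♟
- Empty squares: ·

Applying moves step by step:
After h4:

♜ ♞ ♝ ♛ ♚ ♝ ♞ ♜
♟ ♟ ♟ ♟ ♟ ♟ ♟ ♟
· · · · · · · ·
· · · · · · · ·
· · · · · · · ♙
· · · · · · · ·
♙ ♙ ♙ ♙ ♙ ♙ ♙ ·
♖ ♘ ♗ ♕ ♔ ♗ ♘ ♖


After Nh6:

♜ ♞ ♝ ♛ ♚ ♝ · ♜
♟ ♟ ♟ ♟ ♟ ♟ ♟ ♟
· · · · · · · ♞
· · · · · · · ·
· · · · · · · ♙
· · · · · · · ·
♙ ♙ ♙ ♙ ♙ ♙ ♙ ·
♖ ♘ ♗ ♕ ♔ ♗ ♘ ♖


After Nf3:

♜ ♞ ♝ ♛ ♚ ♝ · ♜
♟ ♟ ♟ ♟ ♟ ♟ ♟ ♟
· · · · · · · ♞
· · · · · · · ·
· · · · · · · ♙
· · · · · ♘ · ·
♙ ♙ ♙ ♙ ♙ ♙ ♙ ·
♖ ♘ ♗ ♕ ♔ ♗ · ♖


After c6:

♜ ♞ ♝ ♛ ♚ ♝ · ♜
♟ ♟ · ♟ ♟ ♟ ♟ ♟
· · ♟ · · · · ♞
· · · · · · · ·
· · · · · · · ♙
· · · · · ♘ · ·
♙ ♙ ♙ ♙ ♙ ♙ ♙ ·
♖ ♘ ♗ ♕ ♔ ♗ · ♖



  a b c d e f g h
  ─────────────────
8│♜ ♞ ♝ ♛ ♚ ♝ · ♜│8
7│♟ ♟ · ♟ ♟ ♟ ♟ ♟│7
6│· · ♟ · · · · ♞│6
5│· · · · · · · ·│5
4│· · · · · · · ♙│4
3│· · · · · ♘ · ·│3
2│♙ ♙ ♙ ♙ ♙ ♙ ♙ ·│2
1│♖ ♘ ♗ ♕ ♔ ♗ · ♖│1
  ─────────────────
  a b c d e f g h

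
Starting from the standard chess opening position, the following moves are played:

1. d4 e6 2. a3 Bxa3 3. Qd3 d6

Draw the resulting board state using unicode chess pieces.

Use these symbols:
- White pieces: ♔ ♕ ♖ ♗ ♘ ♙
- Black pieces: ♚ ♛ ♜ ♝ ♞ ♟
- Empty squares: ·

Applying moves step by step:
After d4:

♜ ♞ ♝ ♛ ♚ ♝ ♞ ♜
♟ ♟ ♟ ♟ ♟ ♟ ♟ ♟
· · · · · · · ·
· · · · · · · ·
· · · ♙ · · · ·
· · · · · · · ·
♙ ♙ ♙ · ♙ ♙ ♙ ♙
♖ ♘ ♗ ♕ ♔ ♗ ♘ ♖


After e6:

♜ ♞ ♝ ♛ ♚ ♝ ♞ ♜
♟ ♟ ♟ ♟ · ♟ ♟ ♟
· · · · ♟ · · ·
· · · · · · · ·
· · · ♙ · · · ·
· · · · · · · ·
♙ ♙ ♙ · ♙ ♙ ♙ ♙
♖ ♘ ♗ ♕ ♔ ♗ ♘ ♖


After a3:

♜ ♞ ♝ ♛ ♚ ♝ ♞ ♜
♟ ♟ ♟ ♟ · ♟ ♟ ♟
· · · · ♟ · · ·
· · · · · · · ·
· · · ♙ · · · ·
♙ · · · · · · ·
· ♙ ♙ · ♙ ♙ ♙ ♙
♖ ♘ ♗ ♕ ♔ ♗ ♘ ♖


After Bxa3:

♜ ♞ ♝ ♛ ♚ · ♞ ♜
♟ ♟ ♟ ♟ · ♟ ♟ ♟
· · · · ♟ · · ·
· · · · · · · ·
· · · ♙ · · · ·
♝ · · · · · · ·
· ♙ ♙ · ♙ ♙ ♙ ♙
♖ ♘ ♗ ♕ ♔ ♗ ♘ ♖


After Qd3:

♜ ♞ ♝ ♛ ♚ · ♞ ♜
♟ ♟ ♟ ♟ · ♟ ♟ ♟
· · · · ♟ · · ·
· · · · · · · ·
· · · ♙ · · · ·
♝ · · ♕ · · · ·
· ♙ ♙ · ♙ ♙ ♙ ♙
♖ ♘ ♗ · ♔ ♗ ♘ ♖


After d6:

♜ ♞ ♝ ♛ ♚ · ♞ ♜
♟ ♟ ♟ · · ♟ ♟ ♟
· · · ♟ ♟ · · ·
· · · · · · · ·
· · · ♙ · · · ·
♝ · · ♕ · · · ·
· ♙ ♙ · ♙ ♙ ♙ ♙
♖ ♘ ♗ · ♔ ♗ ♘ ♖



  a b c d e f g h
  ─────────────────
8│♜ ♞ ♝ ♛ ♚ · ♞ ♜│8
7│♟ ♟ ♟ · · ♟ ♟ ♟│7
6│· · · ♟ ♟ · · ·│6
5│· · · · · · · ·│5
4│· · · ♙ · · · ·│4
3│♝ · · ♕ · · · ·│3
2│· ♙ ♙ · ♙ ♙ ♙ ♙│2
1│♖ ♘ ♗ · ♔ ♗ ♘ ♖│1
  ─────────────────
  a b c d e f g h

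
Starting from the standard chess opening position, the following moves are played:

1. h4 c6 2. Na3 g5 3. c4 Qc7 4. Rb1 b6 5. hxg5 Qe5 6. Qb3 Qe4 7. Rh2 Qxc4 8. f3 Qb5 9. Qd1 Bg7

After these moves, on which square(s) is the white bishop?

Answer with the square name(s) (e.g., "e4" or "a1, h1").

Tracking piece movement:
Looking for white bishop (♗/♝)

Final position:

  a b c d e f g h
  ─────────────────
8│♜ ♞ ♝ · ♚ · ♞ ♜│8
7│♟ · · ♟ ♟ ♟ ♝ ♟│7
6│· ♟ ♟ · · · · ·│6
5│· ♛ · · · · ♙ ·│5
4│· · · · · · · ·│4
3│♘ · · · · ♙ · ·│3
2│♙ ♙ · ♙ ♙ · ♙ ♖│2
1│· ♖ ♗ ♕ ♔ ♗ ♘ ·│1
  ─────────────────
  a b c d e f g h


c1, f1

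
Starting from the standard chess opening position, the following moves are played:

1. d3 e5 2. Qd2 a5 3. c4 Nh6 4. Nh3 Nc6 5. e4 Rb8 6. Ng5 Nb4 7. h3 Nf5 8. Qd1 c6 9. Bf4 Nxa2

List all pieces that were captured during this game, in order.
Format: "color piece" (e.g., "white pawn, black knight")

Tracking captures:
  Nxa2: captured white pawn

white pawn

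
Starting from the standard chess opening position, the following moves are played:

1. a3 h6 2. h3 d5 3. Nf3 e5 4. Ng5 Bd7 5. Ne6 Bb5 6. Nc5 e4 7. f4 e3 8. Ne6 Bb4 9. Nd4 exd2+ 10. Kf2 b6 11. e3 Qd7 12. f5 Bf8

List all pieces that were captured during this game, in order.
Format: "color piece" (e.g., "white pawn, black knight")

Tracking captures:
  exd2+: captured white pawn

white pawn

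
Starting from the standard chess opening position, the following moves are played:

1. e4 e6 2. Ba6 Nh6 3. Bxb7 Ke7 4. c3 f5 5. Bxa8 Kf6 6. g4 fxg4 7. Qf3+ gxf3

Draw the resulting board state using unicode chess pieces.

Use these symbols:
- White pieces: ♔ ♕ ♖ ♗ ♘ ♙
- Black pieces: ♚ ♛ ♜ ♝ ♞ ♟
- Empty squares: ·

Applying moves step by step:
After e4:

♜ ♞ ♝ ♛ ♚ ♝ ♞ ♜
♟ ♟ ♟ ♟ ♟ ♟ ♟ ♟
· · · · · · · ·
· · · · · · · ·
· · · · ♙ · · ·
· · · · · · · ·
♙ ♙ ♙ ♙ · ♙ ♙ ♙
♖ ♘ ♗ ♕ ♔ ♗ ♘ ♖


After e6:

♜ ♞ ♝ ♛ ♚ ♝ ♞ ♜
♟ ♟ ♟ ♟ · ♟ ♟ ♟
· · · · ♟ · · ·
· · · · · · · ·
· · · · ♙ · · ·
· · · · · · · ·
♙ ♙ ♙ ♙ · ♙ ♙ ♙
♖ ♘ ♗ ♕ ♔ ♗ ♘ ♖


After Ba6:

♜ ♞ ♝ ♛ ♚ ♝ ♞ ♜
♟ ♟ ♟ ♟ · ♟ ♟ ♟
♗ · · · ♟ · · ·
· · · · · · · ·
· · · · ♙ · · ·
· · · · · · · ·
♙ ♙ ♙ ♙ · ♙ ♙ ♙
♖ ♘ ♗ ♕ ♔ · ♘ ♖


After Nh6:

♜ ♞ ♝ ♛ ♚ ♝ · ♜
♟ ♟ ♟ ♟ · ♟ ♟ ♟
♗ · · · ♟ · · ♞
· · · · · · · ·
· · · · ♙ · · ·
· · · · · · · ·
♙ ♙ ♙ ♙ · ♙ ♙ ♙
♖ ♘ ♗ ♕ ♔ · ♘ ♖


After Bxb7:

♜ ♞ ♝ ♛ ♚ ♝ · ♜
♟ ♗ ♟ ♟ · ♟ ♟ ♟
· · · · ♟ · · ♞
· · · · · · · ·
· · · · ♙ · · ·
· · · · · · · ·
♙ ♙ ♙ ♙ · ♙ ♙ ♙
♖ ♘ ♗ ♕ ♔ · ♘ ♖


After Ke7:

♜ ♞ ♝ ♛ · ♝ · ♜
♟ ♗ ♟ ♟ ♚ ♟ ♟ ♟
· · · · ♟ · · ♞
· · · · · · · ·
· · · · ♙ · · ·
· · · · · · · ·
♙ ♙ ♙ ♙ · ♙ ♙ ♙
♖ ♘ ♗ ♕ ♔ · ♘ ♖


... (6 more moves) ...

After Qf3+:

♗ ♞ ♝ ♛ · ♝ · ♜
♟ · ♟ ♟ · · ♟ ♟
· · · · ♟ ♚ · ♞
· · · · · · · ·
· · · · ♙ · ♟ ·
· · ♙ · · ♕ · ·
♙ ♙ · ♙ · ♙ · ♙
♖ ♘ ♗ · ♔ · ♘ ♖


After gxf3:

♗ ♞ ♝ ♛ · ♝ · ♜
♟ · ♟ ♟ · · ♟ ♟
· · · · ♟ ♚ · ♞
· · · · · · · ·
· · · · ♙ · · ·
· · ♙ · · ♟ · ·
♙ ♙ · ♙ · ♙ · ♙
♖ ♘ ♗ · ♔ · ♘ ♖



  a b c d e f g h
  ─────────────────
8│♗ ♞ ♝ ♛ · ♝ · ♜│8
7│♟ · ♟ ♟ · · ♟ ♟│7
6│· · · · ♟ ♚ · ♞│6
5│· · · · · · · ·│5
4│· · · · ♙ · · ·│4
3│· · ♙ · · ♟ · ·│3
2│♙ ♙ · ♙ · ♙ · ♙│2
1│♖ ♘ ♗ · ♔ · ♘ ♖│1
  ─────────────────
  a b c d e f g h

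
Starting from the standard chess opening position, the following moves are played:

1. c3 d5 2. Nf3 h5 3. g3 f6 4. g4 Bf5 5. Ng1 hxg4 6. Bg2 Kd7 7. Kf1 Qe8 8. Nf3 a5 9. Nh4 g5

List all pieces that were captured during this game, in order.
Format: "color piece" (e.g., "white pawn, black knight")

Tracking captures:
  hxg4: captured white pawn

white pawn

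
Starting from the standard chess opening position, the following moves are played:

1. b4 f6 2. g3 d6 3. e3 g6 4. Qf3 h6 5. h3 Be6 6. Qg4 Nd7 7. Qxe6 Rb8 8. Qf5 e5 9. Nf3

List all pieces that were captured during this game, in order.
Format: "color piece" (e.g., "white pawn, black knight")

Tracking captures:
  Qxe6: captured black bishop

black bishop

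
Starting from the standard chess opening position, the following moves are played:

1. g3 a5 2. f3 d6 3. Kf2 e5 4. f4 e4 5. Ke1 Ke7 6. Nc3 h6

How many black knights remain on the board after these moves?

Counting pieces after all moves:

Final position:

  a b c d e f g h
  ─────────────────
8│♜ ♞ ♝ ♛ · ♝ ♞ ♜│8
7│· ♟ ♟ · ♚ ♟ ♟ ·│7
6│· · · ♟ · · · ♟│6
5│♟ · · · · · · ·│5
4│· · · · ♟ ♙ · ·│4
3│· · ♘ · · · ♙ ·│3
2│♙ ♙ ♙ ♙ ♙ · · ♙│2
1│♖ · ♗ ♕ ♔ ♗ ♘ ♖│1
  ─────────────────
  a b c d e f g h


2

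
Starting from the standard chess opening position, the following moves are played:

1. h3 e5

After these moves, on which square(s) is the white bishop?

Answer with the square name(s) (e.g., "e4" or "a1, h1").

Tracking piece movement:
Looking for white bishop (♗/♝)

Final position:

  a b c d e f g h
  ─────────────────
8│♜ ♞ ♝ ♛ ♚ ♝ ♞ ♜│8
7│♟ ♟ ♟ ♟ · ♟ ♟ ♟│7
6│· · · · · · · ·│6
5│· · · · ♟ · · ·│5
4│· · · · · · · ·│4
3│· · · · · · · ♙│3
2│♙ ♙ ♙ ♙ ♙ ♙ ♙ ·│2
1│♖ ♘ ♗ ♕ ♔ ♗ ♘ ♖│1
  ─────────────────
  a b c d e f g h


c1, f1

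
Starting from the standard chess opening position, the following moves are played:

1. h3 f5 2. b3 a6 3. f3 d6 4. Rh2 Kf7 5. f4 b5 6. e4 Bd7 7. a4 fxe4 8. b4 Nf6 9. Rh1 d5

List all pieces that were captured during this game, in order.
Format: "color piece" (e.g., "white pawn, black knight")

Tracking captures:
  fxe4: captured white pawn

white pawn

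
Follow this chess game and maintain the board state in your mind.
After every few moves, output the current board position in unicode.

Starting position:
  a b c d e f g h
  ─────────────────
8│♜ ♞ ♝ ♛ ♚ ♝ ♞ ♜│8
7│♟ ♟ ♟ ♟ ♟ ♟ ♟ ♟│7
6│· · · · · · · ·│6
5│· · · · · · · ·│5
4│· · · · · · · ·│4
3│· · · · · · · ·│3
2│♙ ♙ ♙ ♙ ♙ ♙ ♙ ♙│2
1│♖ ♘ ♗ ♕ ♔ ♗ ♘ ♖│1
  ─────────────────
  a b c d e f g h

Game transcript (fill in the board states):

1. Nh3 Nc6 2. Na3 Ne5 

  a b c d e f g h
  ─────────────────
8│♜ · ♝ ♛ ♚ ♝ ♞ ♜│8
7│♟ ♟ ♟ ♟ ♟ ♟ ♟ ♟│7
6│· · · · · · · ·│6
5│· · · · ♞ · · ·│5
4│· · · · · · · ·│4
3│♘ · · · · · · ♘│3
2│♙ ♙ ♙ ♙ ♙ ♙ ♙ ♙│2
1│♖ · ♗ ♕ ♔ ♗ · ♖│1
  ─────────────────
  a b c d e f g h

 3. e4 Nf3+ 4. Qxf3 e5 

  a b c d e f g h
  ─────────────────
8│♜ · ♝ ♛ ♚ ♝ ♞ ♜│8
7│♟ ♟ ♟ ♟ · ♟ ♟ ♟│7
6│· · · · · · · ·│6
5│· · · · ♟ · · ·│5
4│· · · · ♙ · · ·│4
3│♘ · · · · ♕ · ♘│3
2│♙ ♙ ♙ ♙ · ♙ ♙ ♙│2
1│♖ · ♗ · ♔ ♗ · ♖│1
  ─────────────────
  a b c d e f g h

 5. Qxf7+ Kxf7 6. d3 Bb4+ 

  a b c d e f g h
  ─────────────────
8│♜ · ♝ ♛ · · ♞ ♜│8
7│♟ ♟ ♟ ♟ · ♚ ♟ ♟│7
6│· · · · · · · ·│6
5│· · · · ♟ · · ·│5
4│· ♝ · · ♙ · · ·│4
3│♘ · · ♙ · · · ♘│3
2│♙ ♙ ♙ · · ♙ ♙ ♙│2
1│♖ · ♗ · ♔ ♗ · ♖│1
  ─────────────────
  a b c d e f g h

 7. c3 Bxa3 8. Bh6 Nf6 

  a b c d e f g h
  ─────────────────
8│♜ · ♝ ♛ · · · ♜│8
7│♟ ♟ ♟ ♟ · ♚ ♟ ♟│7
6│· · · · · ♞ · ♗│6
5│· · · · ♟ · · ·│5
4│· · · · ♙ · · ·│4
3│♝ · ♙ ♙ · · · ♘│3
2│♙ ♙ · · · ♙ ♙ ♙│2
1│♖ · · · ♔ ♗ · ♖│1
  ─────────────────
  a b c d e f g h

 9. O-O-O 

  a b c d e f g h
  ─────────────────
8│♜ · ♝ ♛ · · · ♜│8
7│♟ ♟ ♟ ♟ · ♚ ♟ ♟│7
6│· · · · · ♞ · ♗│6
5│· · · · ♟ · · ·│5
4│· · · · ♙ · · ·│4
3│♝ · ♙ ♙ · · · ♘│3
2│♙ ♙ · · · ♙ ♙ ♙│2
1│· · ♔ ♖ · ♗ · ♖│1
  ─────────────────
  a b c d e f g h


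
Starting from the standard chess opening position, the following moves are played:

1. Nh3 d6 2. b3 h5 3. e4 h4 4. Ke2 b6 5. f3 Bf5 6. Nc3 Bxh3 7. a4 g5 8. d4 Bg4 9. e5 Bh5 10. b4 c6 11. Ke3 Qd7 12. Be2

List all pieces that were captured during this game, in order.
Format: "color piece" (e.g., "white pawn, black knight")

Tracking captures:
  Bxh3: captured white knight

white knight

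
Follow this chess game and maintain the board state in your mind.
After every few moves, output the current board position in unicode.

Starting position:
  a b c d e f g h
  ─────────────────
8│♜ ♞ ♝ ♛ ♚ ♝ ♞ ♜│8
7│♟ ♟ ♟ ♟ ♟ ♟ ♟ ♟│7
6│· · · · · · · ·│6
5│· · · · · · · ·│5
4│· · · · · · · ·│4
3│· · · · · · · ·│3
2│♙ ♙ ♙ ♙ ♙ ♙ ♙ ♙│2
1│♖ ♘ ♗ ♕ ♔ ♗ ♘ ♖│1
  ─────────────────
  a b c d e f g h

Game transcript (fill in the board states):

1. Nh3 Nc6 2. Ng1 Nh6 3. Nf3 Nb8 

  a b c d e f g h
  ─────────────────
8│♜ ♞ ♝ ♛ ♚ ♝ · ♜│8
7│♟ ♟ ♟ ♟ ♟ ♟ ♟ ♟│7
6│· · · · · · · ♞│6
5│· · · · · · · ·│5
4│· · · · · · · ·│4
3│· · · · · ♘ · ·│3
2│♙ ♙ ♙ ♙ ♙ ♙ ♙ ♙│2
1│♖ ♘ ♗ ♕ ♔ ♗ · ♖│1
  ─────────────────
  a b c d e f g h

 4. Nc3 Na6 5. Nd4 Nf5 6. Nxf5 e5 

  a b c d e f g h
  ─────────────────
8│♜ · ♝ ♛ ♚ ♝ · ♜│8
7│♟ ♟ ♟ ♟ · ♟ ♟ ♟│7
6│♞ · · · · · · ·│6
5│· · · · ♟ ♘ · ·│5
4│· · · · · · · ·│4
3│· · ♘ · · · · ·│3
2│♙ ♙ ♙ ♙ ♙ ♙ ♙ ♙│2
1│♖ · ♗ ♕ ♔ ♗ · ♖│1
  ─────────────────
  a b c d e f g h

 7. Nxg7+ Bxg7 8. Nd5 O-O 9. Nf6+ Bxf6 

  a b c d e f g h
  ─────────────────
8│♜ · ♝ ♛ · ♜ ♚ ·│8
7│♟ ♟ ♟ ♟ · ♟ · ♟│7
6│♞ · · · · ♝ · ·│6
5│· · · · ♟ · · ·│5
4│· · · · · · · ·│4
3│· · · · · · · ·│3
2│♙ ♙ ♙ ♙ ♙ ♙ ♙ ♙│2
1│♖ · ♗ ♕ ♔ ♗ · ♖│1
  ─────────────────
  a b c d e f g h

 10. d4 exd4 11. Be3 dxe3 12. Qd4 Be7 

  a b c d e f g h
  ─────────────────
8│♜ · ♝ ♛ · ♜ ♚ ·│8
7│♟ ♟ ♟ ♟ ♝ ♟ · ♟│7
6│♞ · · · · · · ·│6
5│· · · · · · · ·│5
4│· · · ♕ · · · ·│4
3│· · · · ♟ · · ·│3
2│♙ ♙ ♙ · ♙ ♙ ♙ ♙│2
1│♖ · · · ♔ ♗ · ♖│1
  ─────────────────
  a b c d e f g h

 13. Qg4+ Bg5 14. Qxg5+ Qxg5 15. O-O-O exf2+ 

  a b c d e f g h
  ─────────────────
8│♜ · ♝ · · ♜ ♚ ·│8
7│♟ ♟ ♟ ♟ · ♟ · ♟│7
6│♞ · · · · · · ·│6
5│· · · · · · ♛ ·│5
4│· · · · · · · ·│4
3│· · · · · · · ·│3
2│♙ ♙ ♙ · ♙ ♟ ♙ ♙│2
1│· · ♔ ♖ · ♗ · ♖│1
  ─────────────────
  a b c d e f g h



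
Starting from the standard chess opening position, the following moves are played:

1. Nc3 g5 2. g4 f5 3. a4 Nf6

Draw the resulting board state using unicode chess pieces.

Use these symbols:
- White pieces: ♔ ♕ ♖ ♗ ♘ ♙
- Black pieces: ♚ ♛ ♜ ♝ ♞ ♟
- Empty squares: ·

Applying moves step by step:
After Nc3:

♜ ♞ ♝ ♛ ♚ ♝ ♞ ♜
♟ ♟ ♟ ♟ ♟ ♟ ♟ ♟
· · · · · · · ·
· · · · · · · ·
· · · · · · · ·
· · ♘ · · · · ·
♙ ♙ ♙ ♙ ♙ ♙ ♙ ♙
♖ · ♗ ♕ ♔ ♗ ♘ ♖


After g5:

♜ ♞ ♝ ♛ ♚ ♝ ♞ ♜
♟ ♟ ♟ ♟ ♟ ♟ · ♟
· · · · · · · ·
· · · · · · ♟ ·
· · · · · · · ·
· · ♘ · · · · ·
♙ ♙ ♙ ♙ ♙ ♙ ♙ ♙
♖ · ♗ ♕ ♔ ♗ ♘ ♖


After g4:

♜ ♞ ♝ ♛ ♚ ♝ ♞ ♜
♟ ♟ ♟ ♟ ♟ ♟ · ♟
· · · · · · · ·
· · · · · · ♟ ·
· · · · · · ♙ ·
· · ♘ · · · · ·
♙ ♙ ♙ ♙ ♙ ♙ · ♙
♖ · ♗ ♕ ♔ ♗ ♘ ♖


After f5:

♜ ♞ ♝ ♛ ♚ ♝ ♞ ♜
♟ ♟ ♟ ♟ ♟ · · ♟
· · · · · · · ·
· · · · · ♟ ♟ ·
· · · · · · ♙ ·
· · ♘ · · · · ·
♙ ♙ ♙ ♙ ♙ ♙ · ♙
♖ · ♗ ♕ ♔ ♗ ♘ ♖


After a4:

♜ ♞ ♝ ♛ ♚ ♝ ♞ ♜
♟ ♟ ♟ ♟ ♟ · · ♟
· · · · · · · ·
· · · · · ♟ ♟ ·
♙ · · · · · ♙ ·
· · ♘ · · · · ·
· ♙ ♙ ♙ ♙ ♙ · ♙
♖ · ♗ ♕ ♔ ♗ ♘ ♖


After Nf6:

♜ ♞ ♝ ♛ ♚ ♝ · ♜
♟ ♟ ♟ ♟ ♟ · · ♟
· · · · · ♞ · ·
· · · · · ♟ ♟ ·
♙ · · · · · ♙ ·
· · ♘ · · · · ·
· ♙ ♙ ♙ ♙ ♙ · ♙
♖ · ♗ ♕ ♔ ♗ ♘ ♖



  a b c d e f g h
  ─────────────────
8│♜ ♞ ♝ ♛ ♚ ♝ · ♜│8
7│♟ ♟ ♟ ♟ ♟ · · ♟│7
6│· · · · · ♞ · ·│6
5│· · · · · ♟ ♟ ·│5
4│♙ · · · · · ♙ ·│4
3│· · ♘ · · · · ·│3
2│· ♙ ♙ ♙ ♙ ♙ · ♙│2
1│♖ · ♗ ♕ ♔ ♗ ♘ ♖│1
  ─────────────────
  a b c d e f g h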